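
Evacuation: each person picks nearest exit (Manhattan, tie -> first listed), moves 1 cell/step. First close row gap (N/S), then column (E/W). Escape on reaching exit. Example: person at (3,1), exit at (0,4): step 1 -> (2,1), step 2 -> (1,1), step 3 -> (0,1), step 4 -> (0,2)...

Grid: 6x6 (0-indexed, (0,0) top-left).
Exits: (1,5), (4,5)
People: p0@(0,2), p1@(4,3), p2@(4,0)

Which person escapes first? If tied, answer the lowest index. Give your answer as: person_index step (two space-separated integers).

Step 1: p0:(0,2)->(1,2) | p1:(4,3)->(4,4) | p2:(4,0)->(4,1)
Step 2: p0:(1,2)->(1,3) | p1:(4,4)->(4,5)->EXIT | p2:(4,1)->(4,2)
Step 3: p0:(1,3)->(1,4) | p1:escaped | p2:(4,2)->(4,3)
Step 4: p0:(1,4)->(1,5)->EXIT | p1:escaped | p2:(4,3)->(4,4)
Step 5: p0:escaped | p1:escaped | p2:(4,4)->(4,5)->EXIT
Exit steps: [4, 2, 5]
First to escape: p1 at step 2

Answer: 1 2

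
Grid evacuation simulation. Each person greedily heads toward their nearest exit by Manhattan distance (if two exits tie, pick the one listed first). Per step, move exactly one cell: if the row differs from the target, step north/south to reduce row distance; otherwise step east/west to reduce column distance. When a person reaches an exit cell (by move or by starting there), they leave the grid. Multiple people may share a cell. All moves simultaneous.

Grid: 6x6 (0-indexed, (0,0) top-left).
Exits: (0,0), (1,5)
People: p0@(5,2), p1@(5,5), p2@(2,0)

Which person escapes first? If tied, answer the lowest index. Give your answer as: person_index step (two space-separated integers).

Step 1: p0:(5,2)->(4,2) | p1:(5,5)->(4,5) | p2:(2,0)->(1,0)
Step 2: p0:(4,2)->(3,2) | p1:(4,5)->(3,5) | p2:(1,0)->(0,0)->EXIT
Step 3: p0:(3,2)->(2,2) | p1:(3,5)->(2,5) | p2:escaped
Step 4: p0:(2,2)->(1,2) | p1:(2,5)->(1,5)->EXIT | p2:escaped
Step 5: p0:(1,2)->(0,2) | p1:escaped | p2:escaped
Step 6: p0:(0,2)->(0,1) | p1:escaped | p2:escaped
Step 7: p0:(0,1)->(0,0)->EXIT | p1:escaped | p2:escaped
Exit steps: [7, 4, 2]
First to escape: p2 at step 2

Answer: 2 2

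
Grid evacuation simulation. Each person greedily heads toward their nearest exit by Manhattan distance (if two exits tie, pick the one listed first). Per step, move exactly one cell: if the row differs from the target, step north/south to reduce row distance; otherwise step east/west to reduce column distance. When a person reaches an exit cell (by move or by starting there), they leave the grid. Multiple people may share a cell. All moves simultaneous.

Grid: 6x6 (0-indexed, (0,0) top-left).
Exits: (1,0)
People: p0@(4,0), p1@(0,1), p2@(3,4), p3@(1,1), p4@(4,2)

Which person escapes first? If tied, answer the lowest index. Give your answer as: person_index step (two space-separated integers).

Answer: 3 1

Derivation:
Step 1: p0:(4,0)->(3,0) | p1:(0,1)->(1,1) | p2:(3,4)->(2,4) | p3:(1,1)->(1,0)->EXIT | p4:(4,2)->(3,2)
Step 2: p0:(3,0)->(2,0) | p1:(1,1)->(1,0)->EXIT | p2:(2,4)->(1,4) | p3:escaped | p4:(3,2)->(2,2)
Step 3: p0:(2,0)->(1,0)->EXIT | p1:escaped | p2:(1,4)->(1,3) | p3:escaped | p4:(2,2)->(1,2)
Step 4: p0:escaped | p1:escaped | p2:(1,3)->(1,2) | p3:escaped | p4:(1,2)->(1,1)
Step 5: p0:escaped | p1:escaped | p2:(1,2)->(1,1) | p3:escaped | p4:(1,1)->(1,0)->EXIT
Step 6: p0:escaped | p1:escaped | p2:(1,1)->(1,0)->EXIT | p3:escaped | p4:escaped
Exit steps: [3, 2, 6, 1, 5]
First to escape: p3 at step 1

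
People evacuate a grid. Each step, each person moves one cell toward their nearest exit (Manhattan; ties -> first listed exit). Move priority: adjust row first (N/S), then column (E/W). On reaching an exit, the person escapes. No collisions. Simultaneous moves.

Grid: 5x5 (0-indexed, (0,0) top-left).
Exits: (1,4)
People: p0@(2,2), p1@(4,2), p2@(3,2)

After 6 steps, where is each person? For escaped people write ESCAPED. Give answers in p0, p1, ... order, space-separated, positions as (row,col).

Step 1: p0:(2,2)->(1,2) | p1:(4,2)->(3,2) | p2:(3,2)->(2,2)
Step 2: p0:(1,2)->(1,3) | p1:(3,2)->(2,2) | p2:(2,2)->(1,2)
Step 3: p0:(1,3)->(1,4)->EXIT | p1:(2,2)->(1,2) | p2:(1,2)->(1,3)
Step 4: p0:escaped | p1:(1,2)->(1,3) | p2:(1,3)->(1,4)->EXIT
Step 5: p0:escaped | p1:(1,3)->(1,4)->EXIT | p2:escaped

ESCAPED ESCAPED ESCAPED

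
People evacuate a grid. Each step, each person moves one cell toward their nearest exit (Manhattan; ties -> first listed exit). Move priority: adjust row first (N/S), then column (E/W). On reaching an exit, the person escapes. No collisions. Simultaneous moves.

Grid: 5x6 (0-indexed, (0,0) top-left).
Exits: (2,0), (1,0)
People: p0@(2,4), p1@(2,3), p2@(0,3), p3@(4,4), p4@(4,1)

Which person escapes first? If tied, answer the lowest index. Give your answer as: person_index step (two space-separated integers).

Answer: 1 3

Derivation:
Step 1: p0:(2,4)->(2,3) | p1:(2,3)->(2,2) | p2:(0,3)->(1,3) | p3:(4,4)->(3,4) | p4:(4,1)->(3,1)
Step 2: p0:(2,3)->(2,2) | p1:(2,2)->(2,1) | p2:(1,3)->(1,2) | p3:(3,4)->(2,4) | p4:(3,1)->(2,1)
Step 3: p0:(2,2)->(2,1) | p1:(2,1)->(2,0)->EXIT | p2:(1,2)->(1,1) | p3:(2,4)->(2,3) | p4:(2,1)->(2,0)->EXIT
Step 4: p0:(2,1)->(2,0)->EXIT | p1:escaped | p2:(1,1)->(1,0)->EXIT | p3:(2,3)->(2,2) | p4:escaped
Step 5: p0:escaped | p1:escaped | p2:escaped | p3:(2,2)->(2,1) | p4:escaped
Step 6: p0:escaped | p1:escaped | p2:escaped | p3:(2,1)->(2,0)->EXIT | p4:escaped
Exit steps: [4, 3, 4, 6, 3]
First to escape: p1 at step 3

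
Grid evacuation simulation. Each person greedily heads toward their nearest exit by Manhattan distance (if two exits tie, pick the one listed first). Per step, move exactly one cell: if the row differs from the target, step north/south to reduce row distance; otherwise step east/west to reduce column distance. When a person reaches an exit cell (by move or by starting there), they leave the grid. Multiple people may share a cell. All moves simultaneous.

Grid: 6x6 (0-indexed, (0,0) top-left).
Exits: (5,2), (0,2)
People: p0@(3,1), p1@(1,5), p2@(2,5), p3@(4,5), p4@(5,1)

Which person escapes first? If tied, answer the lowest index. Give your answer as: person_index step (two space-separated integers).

Step 1: p0:(3,1)->(4,1) | p1:(1,5)->(0,5) | p2:(2,5)->(1,5) | p3:(4,5)->(5,5) | p4:(5,1)->(5,2)->EXIT
Step 2: p0:(4,1)->(5,1) | p1:(0,5)->(0,4) | p2:(1,5)->(0,5) | p3:(5,5)->(5,4) | p4:escaped
Step 3: p0:(5,1)->(5,2)->EXIT | p1:(0,4)->(0,3) | p2:(0,5)->(0,4) | p3:(5,4)->(5,3) | p4:escaped
Step 4: p0:escaped | p1:(0,3)->(0,2)->EXIT | p2:(0,4)->(0,3) | p3:(5,3)->(5,2)->EXIT | p4:escaped
Step 5: p0:escaped | p1:escaped | p2:(0,3)->(0,2)->EXIT | p3:escaped | p4:escaped
Exit steps: [3, 4, 5, 4, 1]
First to escape: p4 at step 1

Answer: 4 1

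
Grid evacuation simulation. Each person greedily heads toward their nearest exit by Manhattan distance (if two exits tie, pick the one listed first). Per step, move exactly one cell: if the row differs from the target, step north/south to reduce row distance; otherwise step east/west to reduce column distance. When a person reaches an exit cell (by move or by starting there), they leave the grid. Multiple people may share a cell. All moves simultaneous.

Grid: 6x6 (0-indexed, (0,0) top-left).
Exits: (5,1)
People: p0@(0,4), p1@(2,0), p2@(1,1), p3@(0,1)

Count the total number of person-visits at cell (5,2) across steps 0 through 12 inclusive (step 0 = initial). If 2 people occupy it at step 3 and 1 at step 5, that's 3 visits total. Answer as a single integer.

Step 0: p0@(0,4) p1@(2,0) p2@(1,1) p3@(0,1) -> at (5,2): 0 [-], cum=0
Step 1: p0@(1,4) p1@(3,0) p2@(2,1) p3@(1,1) -> at (5,2): 0 [-], cum=0
Step 2: p0@(2,4) p1@(4,0) p2@(3,1) p3@(2,1) -> at (5,2): 0 [-], cum=0
Step 3: p0@(3,4) p1@(5,0) p2@(4,1) p3@(3,1) -> at (5,2): 0 [-], cum=0
Step 4: p0@(4,4) p1@ESC p2@ESC p3@(4,1) -> at (5,2): 0 [-], cum=0
Step 5: p0@(5,4) p1@ESC p2@ESC p3@ESC -> at (5,2): 0 [-], cum=0
Step 6: p0@(5,3) p1@ESC p2@ESC p3@ESC -> at (5,2): 0 [-], cum=0
Step 7: p0@(5,2) p1@ESC p2@ESC p3@ESC -> at (5,2): 1 [p0], cum=1
Step 8: p0@ESC p1@ESC p2@ESC p3@ESC -> at (5,2): 0 [-], cum=1
Total visits = 1

Answer: 1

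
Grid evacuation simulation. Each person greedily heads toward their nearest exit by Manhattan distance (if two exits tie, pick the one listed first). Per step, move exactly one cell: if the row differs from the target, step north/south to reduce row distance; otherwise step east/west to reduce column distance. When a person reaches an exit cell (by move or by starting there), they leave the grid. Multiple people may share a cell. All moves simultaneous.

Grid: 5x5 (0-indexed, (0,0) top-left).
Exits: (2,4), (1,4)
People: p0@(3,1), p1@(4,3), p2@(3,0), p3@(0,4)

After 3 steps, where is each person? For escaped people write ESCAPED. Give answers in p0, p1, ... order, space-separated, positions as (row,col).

Step 1: p0:(3,1)->(2,1) | p1:(4,3)->(3,3) | p2:(3,0)->(2,0) | p3:(0,4)->(1,4)->EXIT
Step 2: p0:(2,1)->(2,2) | p1:(3,3)->(2,3) | p2:(2,0)->(2,1) | p3:escaped
Step 3: p0:(2,2)->(2,3) | p1:(2,3)->(2,4)->EXIT | p2:(2,1)->(2,2) | p3:escaped

(2,3) ESCAPED (2,2) ESCAPED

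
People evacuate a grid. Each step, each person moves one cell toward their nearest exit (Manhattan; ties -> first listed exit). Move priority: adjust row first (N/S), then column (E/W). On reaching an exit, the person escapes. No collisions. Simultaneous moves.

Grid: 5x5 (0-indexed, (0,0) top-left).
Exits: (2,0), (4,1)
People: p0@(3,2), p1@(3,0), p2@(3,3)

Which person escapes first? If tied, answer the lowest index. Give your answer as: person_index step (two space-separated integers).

Answer: 1 1

Derivation:
Step 1: p0:(3,2)->(4,2) | p1:(3,0)->(2,0)->EXIT | p2:(3,3)->(4,3)
Step 2: p0:(4,2)->(4,1)->EXIT | p1:escaped | p2:(4,3)->(4,2)
Step 3: p0:escaped | p1:escaped | p2:(4,2)->(4,1)->EXIT
Exit steps: [2, 1, 3]
First to escape: p1 at step 1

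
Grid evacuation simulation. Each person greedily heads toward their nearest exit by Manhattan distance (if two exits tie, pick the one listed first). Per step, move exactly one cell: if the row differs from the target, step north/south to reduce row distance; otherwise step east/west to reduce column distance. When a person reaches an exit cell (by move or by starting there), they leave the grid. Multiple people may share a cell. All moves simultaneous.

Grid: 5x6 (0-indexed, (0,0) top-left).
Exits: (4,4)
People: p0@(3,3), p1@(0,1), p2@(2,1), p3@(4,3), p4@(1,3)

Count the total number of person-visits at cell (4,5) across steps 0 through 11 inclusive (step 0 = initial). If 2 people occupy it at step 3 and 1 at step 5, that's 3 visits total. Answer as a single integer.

Step 0: p0@(3,3) p1@(0,1) p2@(2,1) p3@(4,3) p4@(1,3) -> at (4,5): 0 [-], cum=0
Step 1: p0@(4,3) p1@(1,1) p2@(3,1) p3@ESC p4@(2,3) -> at (4,5): 0 [-], cum=0
Step 2: p0@ESC p1@(2,1) p2@(4,1) p3@ESC p4@(3,3) -> at (4,5): 0 [-], cum=0
Step 3: p0@ESC p1@(3,1) p2@(4,2) p3@ESC p4@(4,3) -> at (4,5): 0 [-], cum=0
Step 4: p0@ESC p1@(4,1) p2@(4,3) p3@ESC p4@ESC -> at (4,5): 0 [-], cum=0
Step 5: p0@ESC p1@(4,2) p2@ESC p3@ESC p4@ESC -> at (4,5): 0 [-], cum=0
Step 6: p0@ESC p1@(4,3) p2@ESC p3@ESC p4@ESC -> at (4,5): 0 [-], cum=0
Step 7: p0@ESC p1@ESC p2@ESC p3@ESC p4@ESC -> at (4,5): 0 [-], cum=0
Total visits = 0

Answer: 0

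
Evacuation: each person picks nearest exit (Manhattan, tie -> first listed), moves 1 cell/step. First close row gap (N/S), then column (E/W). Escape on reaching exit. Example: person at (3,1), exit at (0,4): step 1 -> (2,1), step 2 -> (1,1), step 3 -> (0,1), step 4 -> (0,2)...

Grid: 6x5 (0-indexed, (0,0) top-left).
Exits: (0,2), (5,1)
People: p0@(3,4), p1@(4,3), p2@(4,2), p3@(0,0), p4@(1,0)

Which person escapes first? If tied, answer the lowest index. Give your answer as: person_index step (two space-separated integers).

Answer: 2 2

Derivation:
Step 1: p0:(3,4)->(2,4) | p1:(4,3)->(5,3) | p2:(4,2)->(5,2) | p3:(0,0)->(0,1) | p4:(1,0)->(0,0)
Step 2: p0:(2,4)->(1,4) | p1:(5,3)->(5,2) | p2:(5,2)->(5,1)->EXIT | p3:(0,1)->(0,2)->EXIT | p4:(0,0)->(0,1)
Step 3: p0:(1,4)->(0,4) | p1:(5,2)->(5,1)->EXIT | p2:escaped | p3:escaped | p4:(0,1)->(0,2)->EXIT
Step 4: p0:(0,4)->(0,3) | p1:escaped | p2:escaped | p3:escaped | p4:escaped
Step 5: p0:(0,3)->(0,2)->EXIT | p1:escaped | p2:escaped | p3:escaped | p4:escaped
Exit steps: [5, 3, 2, 2, 3]
First to escape: p2 at step 2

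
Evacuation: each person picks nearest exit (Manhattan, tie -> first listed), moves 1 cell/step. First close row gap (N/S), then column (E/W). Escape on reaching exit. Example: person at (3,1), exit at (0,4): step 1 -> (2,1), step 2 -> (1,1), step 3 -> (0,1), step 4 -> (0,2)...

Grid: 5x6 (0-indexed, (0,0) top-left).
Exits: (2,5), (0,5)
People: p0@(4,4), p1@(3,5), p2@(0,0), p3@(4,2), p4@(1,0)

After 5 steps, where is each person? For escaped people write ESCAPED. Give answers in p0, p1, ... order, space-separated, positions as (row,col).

Step 1: p0:(4,4)->(3,4) | p1:(3,5)->(2,5)->EXIT | p2:(0,0)->(0,1) | p3:(4,2)->(3,2) | p4:(1,0)->(2,0)
Step 2: p0:(3,4)->(2,4) | p1:escaped | p2:(0,1)->(0,2) | p3:(3,2)->(2,2) | p4:(2,0)->(2,1)
Step 3: p0:(2,4)->(2,5)->EXIT | p1:escaped | p2:(0,2)->(0,3) | p3:(2,2)->(2,3) | p4:(2,1)->(2,2)
Step 4: p0:escaped | p1:escaped | p2:(0,3)->(0,4) | p3:(2,3)->(2,4) | p4:(2,2)->(2,3)
Step 5: p0:escaped | p1:escaped | p2:(0,4)->(0,5)->EXIT | p3:(2,4)->(2,5)->EXIT | p4:(2,3)->(2,4)

ESCAPED ESCAPED ESCAPED ESCAPED (2,4)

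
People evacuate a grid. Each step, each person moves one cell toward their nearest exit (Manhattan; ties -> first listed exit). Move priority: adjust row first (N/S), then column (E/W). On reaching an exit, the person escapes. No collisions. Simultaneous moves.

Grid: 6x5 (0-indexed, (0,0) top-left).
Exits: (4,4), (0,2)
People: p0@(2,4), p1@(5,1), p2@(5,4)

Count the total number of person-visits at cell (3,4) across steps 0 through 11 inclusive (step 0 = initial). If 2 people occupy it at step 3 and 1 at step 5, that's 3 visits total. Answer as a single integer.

Answer: 1

Derivation:
Step 0: p0@(2,4) p1@(5,1) p2@(5,4) -> at (3,4): 0 [-], cum=0
Step 1: p0@(3,4) p1@(4,1) p2@ESC -> at (3,4): 1 [p0], cum=1
Step 2: p0@ESC p1@(4,2) p2@ESC -> at (3,4): 0 [-], cum=1
Step 3: p0@ESC p1@(4,3) p2@ESC -> at (3,4): 0 [-], cum=1
Step 4: p0@ESC p1@ESC p2@ESC -> at (3,4): 0 [-], cum=1
Total visits = 1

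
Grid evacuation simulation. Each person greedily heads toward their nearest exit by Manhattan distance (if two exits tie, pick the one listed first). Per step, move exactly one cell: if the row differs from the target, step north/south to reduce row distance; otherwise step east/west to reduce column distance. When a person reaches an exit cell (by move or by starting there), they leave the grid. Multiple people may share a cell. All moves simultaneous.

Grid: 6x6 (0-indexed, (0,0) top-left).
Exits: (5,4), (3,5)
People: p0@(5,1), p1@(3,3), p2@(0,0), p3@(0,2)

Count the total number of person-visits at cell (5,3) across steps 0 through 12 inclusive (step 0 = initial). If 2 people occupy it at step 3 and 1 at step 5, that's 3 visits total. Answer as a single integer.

Answer: 1

Derivation:
Step 0: p0@(5,1) p1@(3,3) p2@(0,0) p3@(0,2) -> at (5,3): 0 [-], cum=0
Step 1: p0@(5,2) p1@(3,4) p2@(1,0) p3@(1,2) -> at (5,3): 0 [-], cum=0
Step 2: p0@(5,3) p1@ESC p2@(2,0) p3@(2,2) -> at (5,3): 1 [p0], cum=1
Step 3: p0@ESC p1@ESC p2@(3,0) p3@(3,2) -> at (5,3): 0 [-], cum=1
Step 4: p0@ESC p1@ESC p2@(3,1) p3@(3,3) -> at (5,3): 0 [-], cum=1
Step 5: p0@ESC p1@ESC p2@(3,2) p3@(3,4) -> at (5,3): 0 [-], cum=1
Step 6: p0@ESC p1@ESC p2@(3,3) p3@ESC -> at (5,3): 0 [-], cum=1
Step 7: p0@ESC p1@ESC p2@(3,4) p3@ESC -> at (5,3): 0 [-], cum=1
Step 8: p0@ESC p1@ESC p2@ESC p3@ESC -> at (5,3): 0 [-], cum=1
Total visits = 1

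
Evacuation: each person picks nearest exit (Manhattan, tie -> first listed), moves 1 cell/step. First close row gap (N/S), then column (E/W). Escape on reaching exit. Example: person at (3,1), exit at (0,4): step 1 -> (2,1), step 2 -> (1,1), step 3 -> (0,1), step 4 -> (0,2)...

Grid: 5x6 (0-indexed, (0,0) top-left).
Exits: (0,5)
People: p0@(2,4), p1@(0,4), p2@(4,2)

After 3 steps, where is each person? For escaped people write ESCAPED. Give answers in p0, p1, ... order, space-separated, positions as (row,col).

Step 1: p0:(2,4)->(1,4) | p1:(0,4)->(0,5)->EXIT | p2:(4,2)->(3,2)
Step 2: p0:(1,4)->(0,4) | p1:escaped | p2:(3,2)->(2,2)
Step 3: p0:(0,4)->(0,5)->EXIT | p1:escaped | p2:(2,2)->(1,2)

ESCAPED ESCAPED (1,2)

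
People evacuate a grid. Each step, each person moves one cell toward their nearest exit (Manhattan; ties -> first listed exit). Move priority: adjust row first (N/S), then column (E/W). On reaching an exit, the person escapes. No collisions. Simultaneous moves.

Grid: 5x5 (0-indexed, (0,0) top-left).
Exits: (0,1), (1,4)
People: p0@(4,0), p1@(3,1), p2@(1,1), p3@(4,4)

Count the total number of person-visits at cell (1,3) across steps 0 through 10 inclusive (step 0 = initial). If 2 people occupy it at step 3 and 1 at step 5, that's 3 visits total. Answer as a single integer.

Step 0: p0@(4,0) p1@(3,1) p2@(1,1) p3@(4,4) -> at (1,3): 0 [-], cum=0
Step 1: p0@(3,0) p1@(2,1) p2@ESC p3@(3,4) -> at (1,3): 0 [-], cum=0
Step 2: p0@(2,0) p1@(1,1) p2@ESC p3@(2,4) -> at (1,3): 0 [-], cum=0
Step 3: p0@(1,0) p1@ESC p2@ESC p3@ESC -> at (1,3): 0 [-], cum=0
Step 4: p0@(0,0) p1@ESC p2@ESC p3@ESC -> at (1,3): 0 [-], cum=0
Step 5: p0@ESC p1@ESC p2@ESC p3@ESC -> at (1,3): 0 [-], cum=0
Total visits = 0

Answer: 0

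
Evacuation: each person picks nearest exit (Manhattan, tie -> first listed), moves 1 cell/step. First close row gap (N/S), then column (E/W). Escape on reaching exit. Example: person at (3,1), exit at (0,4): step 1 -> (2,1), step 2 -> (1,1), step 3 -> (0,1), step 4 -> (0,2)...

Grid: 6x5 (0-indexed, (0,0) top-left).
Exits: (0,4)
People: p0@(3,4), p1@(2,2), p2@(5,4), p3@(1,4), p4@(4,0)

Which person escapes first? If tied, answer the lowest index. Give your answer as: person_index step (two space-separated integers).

Step 1: p0:(3,4)->(2,4) | p1:(2,2)->(1,2) | p2:(5,4)->(4,4) | p3:(1,4)->(0,4)->EXIT | p4:(4,0)->(3,0)
Step 2: p0:(2,4)->(1,4) | p1:(1,2)->(0,2) | p2:(4,4)->(3,4) | p3:escaped | p4:(3,0)->(2,0)
Step 3: p0:(1,4)->(0,4)->EXIT | p1:(0,2)->(0,3) | p2:(3,4)->(2,4) | p3:escaped | p4:(2,0)->(1,0)
Step 4: p0:escaped | p1:(0,3)->(0,4)->EXIT | p2:(2,4)->(1,4) | p3:escaped | p4:(1,0)->(0,0)
Step 5: p0:escaped | p1:escaped | p2:(1,4)->(0,4)->EXIT | p3:escaped | p4:(0,0)->(0,1)
Step 6: p0:escaped | p1:escaped | p2:escaped | p3:escaped | p4:(0,1)->(0,2)
Step 7: p0:escaped | p1:escaped | p2:escaped | p3:escaped | p4:(0,2)->(0,3)
Step 8: p0:escaped | p1:escaped | p2:escaped | p3:escaped | p4:(0,3)->(0,4)->EXIT
Exit steps: [3, 4, 5, 1, 8]
First to escape: p3 at step 1

Answer: 3 1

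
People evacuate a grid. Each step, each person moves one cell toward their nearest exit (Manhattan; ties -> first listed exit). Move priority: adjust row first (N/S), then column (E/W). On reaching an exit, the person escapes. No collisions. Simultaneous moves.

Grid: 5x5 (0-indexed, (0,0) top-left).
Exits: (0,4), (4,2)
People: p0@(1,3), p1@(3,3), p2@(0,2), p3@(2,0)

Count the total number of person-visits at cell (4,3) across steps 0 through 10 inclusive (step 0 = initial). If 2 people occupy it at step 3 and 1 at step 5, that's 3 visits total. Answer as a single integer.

Answer: 1

Derivation:
Step 0: p0@(1,3) p1@(3,3) p2@(0,2) p3@(2,0) -> at (4,3): 0 [-], cum=0
Step 1: p0@(0,3) p1@(4,3) p2@(0,3) p3@(3,0) -> at (4,3): 1 [p1], cum=1
Step 2: p0@ESC p1@ESC p2@ESC p3@(4,0) -> at (4,3): 0 [-], cum=1
Step 3: p0@ESC p1@ESC p2@ESC p3@(4,1) -> at (4,3): 0 [-], cum=1
Step 4: p0@ESC p1@ESC p2@ESC p3@ESC -> at (4,3): 0 [-], cum=1
Total visits = 1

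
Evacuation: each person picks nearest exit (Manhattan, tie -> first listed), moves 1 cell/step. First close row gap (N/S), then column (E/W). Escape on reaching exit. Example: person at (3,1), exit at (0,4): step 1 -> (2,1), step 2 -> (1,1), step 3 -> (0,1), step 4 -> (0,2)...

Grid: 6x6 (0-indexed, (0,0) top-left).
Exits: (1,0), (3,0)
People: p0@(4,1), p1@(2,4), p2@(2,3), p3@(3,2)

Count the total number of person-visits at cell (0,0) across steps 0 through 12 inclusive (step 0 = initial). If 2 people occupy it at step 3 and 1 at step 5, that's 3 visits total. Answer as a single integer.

Step 0: p0@(4,1) p1@(2,4) p2@(2,3) p3@(3,2) -> at (0,0): 0 [-], cum=0
Step 1: p0@(3,1) p1@(1,4) p2@(1,3) p3@(3,1) -> at (0,0): 0 [-], cum=0
Step 2: p0@ESC p1@(1,3) p2@(1,2) p3@ESC -> at (0,0): 0 [-], cum=0
Step 3: p0@ESC p1@(1,2) p2@(1,1) p3@ESC -> at (0,0): 0 [-], cum=0
Step 4: p0@ESC p1@(1,1) p2@ESC p3@ESC -> at (0,0): 0 [-], cum=0
Step 5: p0@ESC p1@ESC p2@ESC p3@ESC -> at (0,0): 0 [-], cum=0
Total visits = 0

Answer: 0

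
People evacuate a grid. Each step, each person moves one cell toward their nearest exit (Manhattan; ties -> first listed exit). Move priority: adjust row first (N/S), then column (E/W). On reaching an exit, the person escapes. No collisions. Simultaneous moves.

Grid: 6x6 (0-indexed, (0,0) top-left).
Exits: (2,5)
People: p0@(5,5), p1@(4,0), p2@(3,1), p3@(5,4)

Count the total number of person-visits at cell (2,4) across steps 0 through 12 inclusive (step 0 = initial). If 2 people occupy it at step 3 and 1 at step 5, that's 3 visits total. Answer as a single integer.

Answer: 3

Derivation:
Step 0: p0@(5,5) p1@(4,0) p2@(3,1) p3@(5,4) -> at (2,4): 0 [-], cum=0
Step 1: p0@(4,5) p1@(3,0) p2@(2,1) p3@(4,4) -> at (2,4): 0 [-], cum=0
Step 2: p0@(3,5) p1@(2,0) p2@(2,2) p3@(3,4) -> at (2,4): 0 [-], cum=0
Step 3: p0@ESC p1@(2,1) p2@(2,3) p3@(2,4) -> at (2,4): 1 [p3], cum=1
Step 4: p0@ESC p1@(2,2) p2@(2,4) p3@ESC -> at (2,4): 1 [p2], cum=2
Step 5: p0@ESC p1@(2,3) p2@ESC p3@ESC -> at (2,4): 0 [-], cum=2
Step 6: p0@ESC p1@(2,4) p2@ESC p3@ESC -> at (2,4): 1 [p1], cum=3
Step 7: p0@ESC p1@ESC p2@ESC p3@ESC -> at (2,4): 0 [-], cum=3
Total visits = 3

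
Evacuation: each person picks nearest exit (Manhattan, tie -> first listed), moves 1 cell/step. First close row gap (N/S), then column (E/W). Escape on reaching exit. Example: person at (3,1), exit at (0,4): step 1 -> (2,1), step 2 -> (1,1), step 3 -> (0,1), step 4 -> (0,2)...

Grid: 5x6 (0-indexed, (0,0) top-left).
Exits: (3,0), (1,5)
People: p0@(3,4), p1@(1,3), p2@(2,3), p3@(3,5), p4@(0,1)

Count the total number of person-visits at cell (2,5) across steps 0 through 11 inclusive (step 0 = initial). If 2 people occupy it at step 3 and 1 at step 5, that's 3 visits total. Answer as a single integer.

Answer: 1

Derivation:
Step 0: p0@(3,4) p1@(1,3) p2@(2,3) p3@(3,5) p4@(0,1) -> at (2,5): 0 [-], cum=0
Step 1: p0@(2,4) p1@(1,4) p2@(1,3) p3@(2,5) p4@(1,1) -> at (2,5): 1 [p3], cum=1
Step 2: p0@(1,4) p1@ESC p2@(1,4) p3@ESC p4@(2,1) -> at (2,5): 0 [-], cum=1
Step 3: p0@ESC p1@ESC p2@ESC p3@ESC p4@(3,1) -> at (2,5): 0 [-], cum=1
Step 4: p0@ESC p1@ESC p2@ESC p3@ESC p4@ESC -> at (2,5): 0 [-], cum=1
Total visits = 1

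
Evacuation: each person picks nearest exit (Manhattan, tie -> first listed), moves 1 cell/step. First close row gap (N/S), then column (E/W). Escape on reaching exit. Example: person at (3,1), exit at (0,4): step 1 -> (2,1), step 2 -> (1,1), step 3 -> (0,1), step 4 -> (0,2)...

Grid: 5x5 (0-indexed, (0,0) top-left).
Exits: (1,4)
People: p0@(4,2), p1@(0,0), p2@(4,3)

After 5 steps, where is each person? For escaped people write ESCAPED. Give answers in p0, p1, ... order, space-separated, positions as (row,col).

Step 1: p0:(4,2)->(3,2) | p1:(0,0)->(1,0) | p2:(4,3)->(3,3)
Step 2: p0:(3,2)->(2,2) | p1:(1,0)->(1,1) | p2:(3,3)->(2,3)
Step 3: p0:(2,2)->(1,2) | p1:(1,1)->(1,2) | p2:(2,3)->(1,3)
Step 4: p0:(1,2)->(1,3) | p1:(1,2)->(1,3) | p2:(1,3)->(1,4)->EXIT
Step 5: p0:(1,3)->(1,4)->EXIT | p1:(1,3)->(1,4)->EXIT | p2:escaped

ESCAPED ESCAPED ESCAPED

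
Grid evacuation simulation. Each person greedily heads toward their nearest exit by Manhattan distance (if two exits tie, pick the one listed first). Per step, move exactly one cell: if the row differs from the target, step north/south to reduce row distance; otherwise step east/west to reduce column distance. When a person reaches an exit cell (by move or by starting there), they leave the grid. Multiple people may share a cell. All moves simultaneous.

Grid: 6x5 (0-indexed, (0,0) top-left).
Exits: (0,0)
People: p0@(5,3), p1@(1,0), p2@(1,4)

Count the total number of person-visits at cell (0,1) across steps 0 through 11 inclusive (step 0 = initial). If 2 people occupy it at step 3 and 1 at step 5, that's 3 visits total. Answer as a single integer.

Answer: 2

Derivation:
Step 0: p0@(5,3) p1@(1,0) p2@(1,4) -> at (0,1): 0 [-], cum=0
Step 1: p0@(4,3) p1@ESC p2@(0,4) -> at (0,1): 0 [-], cum=0
Step 2: p0@(3,3) p1@ESC p2@(0,3) -> at (0,1): 0 [-], cum=0
Step 3: p0@(2,3) p1@ESC p2@(0,2) -> at (0,1): 0 [-], cum=0
Step 4: p0@(1,3) p1@ESC p2@(0,1) -> at (0,1): 1 [p2], cum=1
Step 5: p0@(0,3) p1@ESC p2@ESC -> at (0,1): 0 [-], cum=1
Step 6: p0@(0,2) p1@ESC p2@ESC -> at (0,1): 0 [-], cum=1
Step 7: p0@(0,1) p1@ESC p2@ESC -> at (0,1): 1 [p0], cum=2
Step 8: p0@ESC p1@ESC p2@ESC -> at (0,1): 0 [-], cum=2
Total visits = 2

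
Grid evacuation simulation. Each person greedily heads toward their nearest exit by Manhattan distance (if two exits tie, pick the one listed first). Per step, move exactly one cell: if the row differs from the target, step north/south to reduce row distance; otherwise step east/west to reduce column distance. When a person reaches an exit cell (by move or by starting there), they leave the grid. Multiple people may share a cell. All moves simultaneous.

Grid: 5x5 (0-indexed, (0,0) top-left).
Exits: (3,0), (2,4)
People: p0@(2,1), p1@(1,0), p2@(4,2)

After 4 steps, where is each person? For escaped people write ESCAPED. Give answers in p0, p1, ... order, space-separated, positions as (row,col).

Step 1: p0:(2,1)->(3,1) | p1:(1,0)->(2,0) | p2:(4,2)->(3,2)
Step 2: p0:(3,1)->(3,0)->EXIT | p1:(2,0)->(3,0)->EXIT | p2:(3,2)->(3,1)
Step 3: p0:escaped | p1:escaped | p2:(3,1)->(3,0)->EXIT

ESCAPED ESCAPED ESCAPED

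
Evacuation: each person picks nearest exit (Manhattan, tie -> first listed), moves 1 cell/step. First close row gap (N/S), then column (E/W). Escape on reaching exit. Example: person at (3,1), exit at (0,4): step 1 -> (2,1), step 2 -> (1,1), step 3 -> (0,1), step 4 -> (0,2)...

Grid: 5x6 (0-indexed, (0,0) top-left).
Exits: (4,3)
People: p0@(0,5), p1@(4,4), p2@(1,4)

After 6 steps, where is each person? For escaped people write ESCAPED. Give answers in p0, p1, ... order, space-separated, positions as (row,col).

Step 1: p0:(0,5)->(1,5) | p1:(4,4)->(4,3)->EXIT | p2:(1,4)->(2,4)
Step 2: p0:(1,5)->(2,5) | p1:escaped | p2:(2,4)->(3,4)
Step 3: p0:(2,5)->(3,5) | p1:escaped | p2:(3,4)->(4,4)
Step 4: p0:(3,5)->(4,5) | p1:escaped | p2:(4,4)->(4,3)->EXIT
Step 5: p0:(4,5)->(4,4) | p1:escaped | p2:escaped
Step 6: p0:(4,4)->(4,3)->EXIT | p1:escaped | p2:escaped

ESCAPED ESCAPED ESCAPED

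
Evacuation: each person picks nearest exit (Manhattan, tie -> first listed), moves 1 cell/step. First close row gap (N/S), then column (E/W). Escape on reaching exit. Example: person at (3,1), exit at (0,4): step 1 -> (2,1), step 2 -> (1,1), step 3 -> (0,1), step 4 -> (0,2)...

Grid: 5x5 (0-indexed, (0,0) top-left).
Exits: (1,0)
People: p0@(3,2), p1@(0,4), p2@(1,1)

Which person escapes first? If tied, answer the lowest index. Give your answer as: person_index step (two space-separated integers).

Answer: 2 1

Derivation:
Step 1: p0:(3,2)->(2,2) | p1:(0,4)->(1,4) | p2:(1,1)->(1,0)->EXIT
Step 2: p0:(2,2)->(1,2) | p1:(1,4)->(1,3) | p2:escaped
Step 3: p0:(1,2)->(1,1) | p1:(1,3)->(1,2) | p2:escaped
Step 4: p0:(1,1)->(1,0)->EXIT | p1:(1,2)->(1,1) | p2:escaped
Step 5: p0:escaped | p1:(1,1)->(1,0)->EXIT | p2:escaped
Exit steps: [4, 5, 1]
First to escape: p2 at step 1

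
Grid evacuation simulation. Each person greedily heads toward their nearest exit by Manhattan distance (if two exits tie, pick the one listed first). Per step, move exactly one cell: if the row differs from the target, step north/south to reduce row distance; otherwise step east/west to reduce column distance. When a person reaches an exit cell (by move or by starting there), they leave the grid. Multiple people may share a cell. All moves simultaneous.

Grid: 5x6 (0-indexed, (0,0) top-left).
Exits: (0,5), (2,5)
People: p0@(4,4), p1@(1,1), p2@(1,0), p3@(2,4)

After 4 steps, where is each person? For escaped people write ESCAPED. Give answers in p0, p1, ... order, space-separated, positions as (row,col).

Step 1: p0:(4,4)->(3,4) | p1:(1,1)->(0,1) | p2:(1,0)->(0,0) | p3:(2,4)->(2,5)->EXIT
Step 2: p0:(3,4)->(2,4) | p1:(0,1)->(0,2) | p2:(0,0)->(0,1) | p3:escaped
Step 3: p0:(2,4)->(2,5)->EXIT | p1:(0,2)->(0,3) | p2:(0,1)->(0,2) | p3:escaped
Step 4: p0:escaped | p1:(0,3)->(0,4) | p2:(0,2)->(0,3) | p3:escaped

ESCAPED (0,4) (0,3) ESCAPED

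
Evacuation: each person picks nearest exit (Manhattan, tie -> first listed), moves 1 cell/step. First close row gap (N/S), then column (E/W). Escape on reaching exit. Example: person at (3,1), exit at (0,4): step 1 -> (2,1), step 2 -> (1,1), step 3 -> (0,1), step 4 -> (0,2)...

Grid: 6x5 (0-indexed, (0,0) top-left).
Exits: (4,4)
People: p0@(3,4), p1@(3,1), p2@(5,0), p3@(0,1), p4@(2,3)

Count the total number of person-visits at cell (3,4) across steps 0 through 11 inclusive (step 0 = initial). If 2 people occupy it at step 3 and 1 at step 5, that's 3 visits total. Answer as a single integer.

Answer: 1

Derivation:
Step 0: p0@(3,4) p1@(3,1) p2@(5,0) p3@(0,1) p4@(2,3) -> at (3,4): 1 [p0], cum=1
Step 1: p0@ESC p1@(4,1) p2@(4,0) p3@(1,1) p4@(3,3) -> at (3,4): 0 [-], cum=1
Step 2: p0@ESC p1@(4,2) p2@(4,1) p3@(2,1) p4@(4,3) -> at (3,4): 0 [-], cum=1
Step 3: p0@ESC p1@(4,3) p2@(4,2) p3@(3,1) p4@ESC -> at (3,4): 0 [-], cum=1
Step 4: p0@ESC p1@ESC p2@(4,3) p3@(4,1) p4@ESC -> at (3,4): 0 [-], cum=1
Step 5: p0@ESC p1@ESC p2@ESC p3@(4,2) p4@ESC -> at (3,4): 0 [-], cum=1
Step 6: p0@ESC p1@ESC p2@ESC p3@(4,3) p4@ESC -> at (3,4): 0 [-], cum=1
Step 7: p0@ESC p1@ESC p2@ESC p3@ESC p4@ESC -> at (3,4): 0 [-], cum=1
Total visits = 1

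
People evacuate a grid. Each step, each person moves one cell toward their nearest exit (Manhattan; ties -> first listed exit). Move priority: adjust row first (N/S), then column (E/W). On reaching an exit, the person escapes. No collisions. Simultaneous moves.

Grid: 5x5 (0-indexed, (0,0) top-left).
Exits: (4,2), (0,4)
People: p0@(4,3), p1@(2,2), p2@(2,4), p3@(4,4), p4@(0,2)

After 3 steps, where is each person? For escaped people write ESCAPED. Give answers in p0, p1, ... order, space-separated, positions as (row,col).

Step 1: p0:(4,3)->(4,2)->EXIT | p1:(2,2)->(3,2) | p2:(2,4)->(1,4) | p3:(4,4)->(4,3) | p4:(0,2)->(0,3)
Step 2: p0:escaped | p1:(3,2)->(4,2)->EXIT | p2:(1,4)->(0,4)->EXIT | p3:(4,3)->(4,2)->EXIT | p4:(0,3)->(0,4)->EXIT

ESCAPED ESCAPED ESCAPED ESCAPED ESCAPED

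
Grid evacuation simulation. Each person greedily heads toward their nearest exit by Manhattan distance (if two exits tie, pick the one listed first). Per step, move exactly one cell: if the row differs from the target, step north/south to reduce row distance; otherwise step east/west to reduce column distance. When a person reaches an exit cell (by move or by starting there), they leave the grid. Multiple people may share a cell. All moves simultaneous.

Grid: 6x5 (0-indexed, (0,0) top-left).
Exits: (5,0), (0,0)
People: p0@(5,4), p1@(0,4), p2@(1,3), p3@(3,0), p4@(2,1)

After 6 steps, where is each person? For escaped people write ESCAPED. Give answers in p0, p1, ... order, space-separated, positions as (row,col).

Step 1: p0:(5,4)->(5,3) | p1:(0,4)->(0,3) | p2:(1,3)->(0,3) | p3:(3,0)->(4,0) | p4:(2,1)->(1,1)
Step 2: p0:(5,3)->(5,2) | p1:(0,3)->(0,2) | p2:(0,3)->(0,2) | p3:(4,0)->(5,0)->EXIT | p4:(1,1)->(0,1)
Step 3: p0:(5,2)->(5,1) | p1:(0,2)->(0,1) | p2:(0,2)->(0,1) | p3:escaped | p4:(0,1)->(0,0)->EXIT
Step 4: p0:(5,1)->(5,0)->EXIT | p1:(0,1)->(0,0)->EXIT | p2:(0,1)->(0,0)->EXIT | p3:escaped | p4:escaped

ESCAPED ESCAPED ESCAPED ESCAPED ESCAPED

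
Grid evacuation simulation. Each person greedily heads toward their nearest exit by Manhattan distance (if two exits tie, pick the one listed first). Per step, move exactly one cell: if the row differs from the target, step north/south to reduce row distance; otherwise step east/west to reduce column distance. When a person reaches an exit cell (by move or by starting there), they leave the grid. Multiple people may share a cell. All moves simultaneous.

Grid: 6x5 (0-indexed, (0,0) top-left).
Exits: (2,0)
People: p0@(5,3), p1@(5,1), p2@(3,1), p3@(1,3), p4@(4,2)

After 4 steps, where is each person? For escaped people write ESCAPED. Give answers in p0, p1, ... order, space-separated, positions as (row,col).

Step 1: p0:(5,3)->(4,3) | p1:(5,1)->(4,1) | p2:(3,1)->(2,1) | p3:(1,3)->(2,3) | p4:(4,2)->(3,2)
Step 2: p0:(4,3)->(3,3) | p1:(4,1)->(3,1) | p2:(2,1)->(2,0)->EXIT | p3:(2,3)->(2,2) | p4:(3,2)->(2,2)
Step 3: p0:(3,3)->(2,3) | p1:(3,1)->(2,1) | p2:escaped | p3:(2,2)->(2,1) | p4:(2,2)->(2,1)
Step 4: p0:(2,3)->(2,2) | p1:(2,1)->(2,0)->EXIT | p2:escaped | p3:(2,1)->(2,0)->EXIT | p4:(2,1)->(2,0)->EXIT

(2,2) ESCAPED ESCAPED ESCAPED ESCAPED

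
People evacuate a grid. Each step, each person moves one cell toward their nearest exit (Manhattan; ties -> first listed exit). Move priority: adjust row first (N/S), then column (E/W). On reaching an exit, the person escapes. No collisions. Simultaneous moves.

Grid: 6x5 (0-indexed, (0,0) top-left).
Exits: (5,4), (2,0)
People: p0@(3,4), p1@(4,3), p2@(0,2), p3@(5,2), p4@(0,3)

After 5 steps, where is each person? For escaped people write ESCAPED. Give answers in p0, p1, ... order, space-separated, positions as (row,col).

Step 1: p0:(3,4)->(4,4) | p1:(4,3)->(5,3) | p2:(0,2)->(1,2) | p3:(5,2)->(5,3) | p4:(0,3)->(1,3)
Step 2: p0:(4,4)->(5,4)->EXIT | p1:(5,3)->(5,4)->EXIT | p2:(1,2)->(2,2) | p3:(5,3)->(5,4)->EXIT | p4:(1,3)->(2,3)
Step 3: p0:escaped | p1:escaped | p2:(2,2)->(2,1) | p3:escaped | p4:(2,3)->(2,2)
Step 4: p0:escaped | p1:escaped | p2:(2,1)->(2,0)->EXIT | p3:escaped | p4:(2,2)->(2,1)
Step 5: p0:escaped | p1:escaped | p2:escaped | p3:escaped | p4:(2,1)->(2,0)->EXIT

ESCAPED ESCAPED ESCAPED ESCAPED ESCAPED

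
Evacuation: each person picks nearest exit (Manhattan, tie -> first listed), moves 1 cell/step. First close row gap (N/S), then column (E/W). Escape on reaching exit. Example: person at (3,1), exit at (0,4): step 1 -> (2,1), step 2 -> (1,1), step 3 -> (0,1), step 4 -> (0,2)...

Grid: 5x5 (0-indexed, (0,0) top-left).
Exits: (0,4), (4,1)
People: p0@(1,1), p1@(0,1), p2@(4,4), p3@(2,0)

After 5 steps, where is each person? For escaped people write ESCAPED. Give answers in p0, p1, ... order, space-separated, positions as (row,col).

Step 1: p0:(1,1)->(2,1) | p1:(0,1)->(0,2) | p2:(4,4)->(4,3) | p3:(2,0)->(3,0)
Step 2: p0:(2,1)->(3,1) | p1:(0,2)->(0,3) | p2:(4,3)->(4,2) | p3:(3,0)->(4,0)
Step 3: p0:(3,1)->(4,1)->EXIT | p1:(0,3)->(0,4)->EXIT | p2:(4,2)->(4,1)->EXIT | p3:(4,0)->(4,1)->EXIT

ESCAPED ESCAPED ESCAPED ESCAPED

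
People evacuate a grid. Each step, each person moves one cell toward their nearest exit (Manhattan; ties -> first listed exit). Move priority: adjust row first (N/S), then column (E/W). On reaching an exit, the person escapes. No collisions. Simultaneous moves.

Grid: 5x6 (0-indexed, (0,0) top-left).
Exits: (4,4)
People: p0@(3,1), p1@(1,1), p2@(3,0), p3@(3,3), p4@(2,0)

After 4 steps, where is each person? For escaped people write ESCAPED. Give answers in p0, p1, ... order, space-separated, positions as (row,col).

Step 1: p0:(3,1)->(4,1) | p1:(1,1)->(2,1) | p2:(3,0)->(4,0) | p3:(3,3)->(4,3) | p4:(2,0)->(3,0)
Step 2: p0:(4,1)->(4,2) | p1:(2,1)->(3,1) | p2:(4,0)->(4,1) | p3:(4,3)->(4,4)->EXIT | p4:(3,0)->(4,0)
Step 3: p0:(4,2)->(4,3) | p1:(3,1)->(4,1) | p2:(4,1)->(4,2) | p3:escaped | p4:(4,0)->(4,1)
Step 4: p0:(4,3)->(4,4)->EXIT | p1:(4,1)->(4,2) | p2:(4,2)->(4,3) | p3:escaped | p4:(4,1)->(4,2)

ESCAPED (4,2) (4,3) ESCAPED (4,2)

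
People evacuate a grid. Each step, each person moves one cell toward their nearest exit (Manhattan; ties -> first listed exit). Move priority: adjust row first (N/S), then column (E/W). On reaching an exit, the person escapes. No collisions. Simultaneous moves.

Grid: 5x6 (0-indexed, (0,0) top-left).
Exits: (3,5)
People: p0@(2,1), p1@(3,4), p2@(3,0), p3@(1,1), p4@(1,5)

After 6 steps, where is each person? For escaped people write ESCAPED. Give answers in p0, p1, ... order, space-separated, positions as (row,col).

Step 1: p0:(2,1)->(3,1) | p1:(3,4)->(3,5)->EXIT | p2:(3,0)->(3,1) | p3:(1,1)->(2,1) | p4:(1,5)->(2,5)
Step 2: p0:(3,1)->(3,2) | p1:escaped | p2:(3,1)->(3,2) | p3:(2,1)->(3,1) | p4:(2,5)->(3,5)->EXIT
Step 3: p0:(3,2)->(3,3) | p1:escaped | p2:(3,2)->(3,3) | p3:(3,1)->(3,2) | p4:escaped
Step 4: p0:(3,3)->(3,4) | p1:escaped | p2:(3,3)->(3,4) | p3:(3,2)->(3,3) | p4:escaped
Step 5: p0:(3,4)->(3,5)->EXIT | p1:escaped | p2:(3,4)->(3,5)->EXIT | p3:(3,3)->(3,4) | p4:escaped
Step 6: p0:escaped | p1:escaped | p2:escaped | p3:(3,4)->(3,5)->EXIT | p4:escaped

ESCAPED ESCAPED ESCAPED ESCAPED ESCAPED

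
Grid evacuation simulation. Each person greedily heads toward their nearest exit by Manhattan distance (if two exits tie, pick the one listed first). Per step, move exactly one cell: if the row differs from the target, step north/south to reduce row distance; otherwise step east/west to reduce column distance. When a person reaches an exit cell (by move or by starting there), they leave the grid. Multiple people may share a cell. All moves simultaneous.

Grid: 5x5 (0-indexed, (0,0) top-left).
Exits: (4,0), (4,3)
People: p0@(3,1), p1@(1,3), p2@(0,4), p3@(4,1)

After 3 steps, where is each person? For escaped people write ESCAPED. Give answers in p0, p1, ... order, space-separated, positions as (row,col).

Step 1: p0:(3,1)->(4,1) | p1:(1,3)->(2,3) | p2:(0,4)->(1,4) | p3:(4,1)->(4,0)->EXIT
Step 2: p0:(4,1)->(4,0)->EXIT | p1:(2,3)->(3,3) | p2:(1,4)->(2,4) | p3:escaped
Step 3: p0:escaped | p1:(3,3)->(4,3)->EXIT | p2:(2,4)->(3,4) | p3:escaped

ESCAPED ESCAPED (3,4) ESCAPED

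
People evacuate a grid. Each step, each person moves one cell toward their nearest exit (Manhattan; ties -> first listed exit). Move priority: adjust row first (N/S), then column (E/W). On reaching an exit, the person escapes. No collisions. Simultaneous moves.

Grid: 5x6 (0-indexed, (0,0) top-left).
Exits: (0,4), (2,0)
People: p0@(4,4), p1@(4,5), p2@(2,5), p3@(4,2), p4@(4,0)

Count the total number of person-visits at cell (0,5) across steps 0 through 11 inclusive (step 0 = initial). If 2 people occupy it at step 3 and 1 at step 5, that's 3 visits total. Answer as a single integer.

Answer: 2

Derivation:
Step 0: p0@(4,4) p1@(4,5) p2@(2,5) p3@(4,2) p4@(4,0) -> at (0,5): 0 [-], cum=0
Step 1: p0@(3,4) p1@(3,5) p2@(1,5) p3@(3,2) p4@(3,0) -> at (0,5): 0 [-], cum=0
Step 2: p0@(2,4) p1@(2,5) p2@(0,5) p3@(2,2) p4@ESC -> at (0,5): 1 [p2], cum=1
Step 3: p0@(1,4) p1@(1,5) p2@ESC p3@(2,1) p4@ESC -> at (0,5): 0 [-], cum=1
Step 4: p0@ESC p1@(0,5) p2@ESC p3@ESC p4@ESC -> at (0,5): 1 [p1], cum=2
Step 5: p0@ESC p1@ESC p2@ESC p3@ESC p4@ESC -> at (0,5): 0 [-], cum=2
Total visits = 2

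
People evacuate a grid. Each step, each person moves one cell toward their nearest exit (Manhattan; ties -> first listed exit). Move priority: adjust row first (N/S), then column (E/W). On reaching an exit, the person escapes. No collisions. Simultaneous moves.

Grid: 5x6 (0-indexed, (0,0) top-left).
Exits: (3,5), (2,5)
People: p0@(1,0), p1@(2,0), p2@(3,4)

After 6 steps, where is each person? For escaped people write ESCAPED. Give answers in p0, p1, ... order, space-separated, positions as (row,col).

Step 1: p0:(1,0)->(2,0) | p1:(2,0)->(2,1) | p2:(3,4)->(3,5)->EXIT
Step 2: p0:(2,0)->(2,1) | p1:(2,1)->(2,2) | p2:escaped
Step 3: p0:(2,1)->(2,2) | p1:(2,2)->(2,3) | p2:escaped
Step 4: p0:(2,2)->(2,3) | p1:(2,3)->(2,4) | p2:escaped
Step 5: p0:(2,3)->(2,4) | p1:(2,4)->(2,5)->EXIT | p2:escaped
Step 6: p0:(2,4)->(2,5)->EXIT | p1:escaped | p2:escaped

ESCAPED ESCAPED ESCAPED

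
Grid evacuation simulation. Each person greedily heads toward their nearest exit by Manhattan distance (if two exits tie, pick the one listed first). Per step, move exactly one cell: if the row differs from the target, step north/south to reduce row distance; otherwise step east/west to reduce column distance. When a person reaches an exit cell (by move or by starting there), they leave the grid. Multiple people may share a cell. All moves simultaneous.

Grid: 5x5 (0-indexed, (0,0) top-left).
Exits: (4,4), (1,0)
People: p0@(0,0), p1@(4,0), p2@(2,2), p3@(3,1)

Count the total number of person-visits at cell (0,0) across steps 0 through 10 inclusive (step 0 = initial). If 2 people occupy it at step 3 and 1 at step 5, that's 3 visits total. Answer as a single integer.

Answer: 1

Derivation:
Step 0: p0@(0,0) p1@(4,0) p2@(2,2) p3@(3,1) -> at (0,0): 1 [p0], cum=1
Step 1: p0@ESC p1@(3,0) p2@(1,2) p3@(2,1) -> at (0,0): 0 [-], cum=1
Step 2: p0@ESC p1@(2,0) p2@(1,1) p3@(1,1) -> at (0,0): 0 [-], cum=1
Step 3: p0@ESC p1@ESC p2@ESC p3@ESC -> at (0,0): 0 [-], cum=1
Total visits = 1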